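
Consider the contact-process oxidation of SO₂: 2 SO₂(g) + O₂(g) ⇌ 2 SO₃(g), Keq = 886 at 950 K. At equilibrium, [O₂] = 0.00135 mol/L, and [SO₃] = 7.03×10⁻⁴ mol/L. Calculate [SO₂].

[SO₂] = 6.43×10⁻⁴ mol/L

At equilibrium, Keq = [SO₃]² / ([SO₂]²·[O₂]) = 886.
(7.03×10⁻⁴)² / (([SO₂])²·(0.00135)) = 886
[SO₂]² = 4.13×10⁻⁷ ⇒ [SO₂] = 6.43×10⁻⁴ mol/L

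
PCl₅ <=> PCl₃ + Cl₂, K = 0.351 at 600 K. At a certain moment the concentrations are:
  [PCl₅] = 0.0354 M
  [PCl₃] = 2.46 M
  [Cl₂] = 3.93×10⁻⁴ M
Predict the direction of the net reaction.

forward (toward products)

Q = [PCl₃]·[Cl₂] / [PCl₅] = (2.46)·(3.93×10⁻⁴) / (0.0354) = 0.0273
Q = 0.0273 < K = 0.351, so the forward reaction proceeds.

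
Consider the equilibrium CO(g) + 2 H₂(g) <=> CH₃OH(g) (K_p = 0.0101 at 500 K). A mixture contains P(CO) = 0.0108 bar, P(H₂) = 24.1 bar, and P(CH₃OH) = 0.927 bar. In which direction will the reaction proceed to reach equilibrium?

Q_p = P(CH₃OH) / (P(CO)·P(H₂)²) = (0.927) / ((0.0108)·(24.1)²) = 0.148
Q_p = 0.148 > K_p = 0.0101, so the reverse reaction proceeds.

toward reactants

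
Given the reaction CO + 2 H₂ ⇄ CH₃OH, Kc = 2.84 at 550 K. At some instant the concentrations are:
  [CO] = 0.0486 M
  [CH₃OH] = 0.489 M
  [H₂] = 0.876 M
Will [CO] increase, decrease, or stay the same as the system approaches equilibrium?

Qc = [CH₃OH] / ([CO]·[H₂]²) = (0.489) / ((0.0486)·(0.876)²) = 13.1
Qc = 13.1 > Kc = 2.84: net reverse reaction.
CO is a reactant, so it increases.

increase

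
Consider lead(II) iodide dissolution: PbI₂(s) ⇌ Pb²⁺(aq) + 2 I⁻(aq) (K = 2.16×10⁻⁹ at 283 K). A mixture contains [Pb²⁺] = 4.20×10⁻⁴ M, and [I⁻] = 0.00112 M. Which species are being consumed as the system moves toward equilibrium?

(PbI₂ is a pure solid — omitted from Q.)
Q = [Pb²⁺]·[I⁻]² = (4.20×10⁻⁴)·(0.00112)² = 5.27×10⁻¹⁰
Q = 5.27×10⁻¹⁰ < K = 2.16×10⁻⁹: net forward reaction.

PbI₂ (reactants)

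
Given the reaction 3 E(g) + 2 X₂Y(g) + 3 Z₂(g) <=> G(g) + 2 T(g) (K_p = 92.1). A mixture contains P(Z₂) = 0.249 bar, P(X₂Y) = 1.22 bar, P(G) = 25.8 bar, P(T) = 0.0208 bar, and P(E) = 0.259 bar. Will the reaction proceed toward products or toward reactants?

Q_p = P(G)·P(T)² / (P(E)³·P(X₂Y)²·P(Z₂)³) = (25.8)·(0.0208)² / ((0.259)³·(1.22)²·(0.249)³) = 28.0
Q_p = 28.0 < K_p = 92.1, so the forward reaction proceeds.

toward products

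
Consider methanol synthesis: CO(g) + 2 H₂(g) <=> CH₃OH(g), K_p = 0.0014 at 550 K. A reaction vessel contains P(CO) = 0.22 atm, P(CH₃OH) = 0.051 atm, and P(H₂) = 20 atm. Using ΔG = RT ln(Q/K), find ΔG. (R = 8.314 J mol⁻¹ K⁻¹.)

ΔG = -4.03 kJ/mol

Q_p = P(CH₃OH) / (P(CO)·P(H₂)²) = (0.051) / ((0.22)·(20)²) = 5.80×10⁻⁴
ΔG = RT ln(Q_p/K_p) = (8.314 J mol⁻¹ K⁻¹)(550 K) × ln(5.80×10⁻⁴/0.0014)
   = (4.573 kJ/mol)(-0.8812) = -4.03 kJ/mol
ΔG < 0, so the forward reaction is spontaneous (proceeds forward).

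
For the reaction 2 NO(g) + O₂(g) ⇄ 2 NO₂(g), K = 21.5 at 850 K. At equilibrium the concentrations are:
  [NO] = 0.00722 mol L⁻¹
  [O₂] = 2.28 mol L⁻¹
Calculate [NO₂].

[NO₂] = 0.0506 mol L⁻¹

At equilibrium, K = [NO₂]² / ([NO]²·[O₂]) = 21.5.
([NO₂])² / ((0.00722)²·(2.28)) = 21.5
[NO₂]² = 0.00256 ⇒ [NO₂] = 0.0506 mol L⁻¹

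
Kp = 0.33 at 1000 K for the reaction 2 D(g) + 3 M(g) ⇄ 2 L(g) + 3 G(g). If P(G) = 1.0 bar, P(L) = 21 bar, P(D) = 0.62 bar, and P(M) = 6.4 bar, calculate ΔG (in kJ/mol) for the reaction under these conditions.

ΔG = 21.5 kJ/mol

Qp = P(L)²·P(G)³ / (P(D)²·P(M)³) = (21)²·(1.0)³ / ((0.62)²·(6.4)³) = 4.38
ΔG = RT ln(Qp/Kp) = (8.314 J mol⁻¹ K⁻¹)(1000 K) × ln(4.38/0.33)
   = (8.314 kJ/mol)(2.586) = 21.5 kJ/mol
ΔG > 0, so the forward reaction is non-spontaneous (proceeds in reverse).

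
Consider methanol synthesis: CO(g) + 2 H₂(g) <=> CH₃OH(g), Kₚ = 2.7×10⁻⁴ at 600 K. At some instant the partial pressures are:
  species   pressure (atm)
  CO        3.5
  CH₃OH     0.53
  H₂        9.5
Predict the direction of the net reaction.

reverse (toward reactants)

Qₚ = P(CH₃OH) / (P(CO)·P(H₂)²) = (0.53) / ((3.5)·(9.5)²) = 0.0017
Qₚ = 0.0017 > Kₚ = 2.7×10⁻⁴, so the reverse reaction proceeds.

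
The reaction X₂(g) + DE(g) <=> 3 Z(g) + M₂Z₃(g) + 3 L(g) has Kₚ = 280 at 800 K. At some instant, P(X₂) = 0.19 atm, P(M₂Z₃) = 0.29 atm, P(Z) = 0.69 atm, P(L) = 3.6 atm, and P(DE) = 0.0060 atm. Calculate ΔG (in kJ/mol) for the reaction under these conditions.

Qₚ = P(Z)³·P(M₂Z₃)·P(L)³ / (P(X₂)·P(DE)) = (0.69)³·(0.29)·(3.6)³ / ((0.19)·(0.0060)) = 3900
ΔG = RT ln(Qₚ/Kₚ) = (8.314 J mol⁻¹ K⁻¹)(800 K) × ln(3900/280)
   = (6.651 kJ/mol)(2.634) = 17.5 kJ/mol
ΔG > 0, so the forward reaction is non-spontaneous (proceeds in reverse).

ΔG = 17.5 kJ/mol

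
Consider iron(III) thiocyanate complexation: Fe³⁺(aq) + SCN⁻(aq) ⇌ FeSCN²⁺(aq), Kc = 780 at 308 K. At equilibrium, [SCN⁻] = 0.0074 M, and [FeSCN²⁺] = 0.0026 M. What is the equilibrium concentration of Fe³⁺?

At equilibrium, Kc = [FeSCN²⁺] / ([Fe³⁺]·[SCN⁻]) = 780.
(0.0026) / (([Fe³⁺])·(0.0074)) = 780
[Fe³⁺] = 4.50e-4 = 4.5e-4 M

[Fe³⁺] = 4.5e-4 M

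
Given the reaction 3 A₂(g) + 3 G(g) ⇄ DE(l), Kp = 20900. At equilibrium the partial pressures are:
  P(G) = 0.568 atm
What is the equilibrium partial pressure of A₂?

P(A₂) = 0.0639 atm

(DE is a pure liquid — omitted from Kp.)
At equilibrium, Kp = 1 / (P(A₂)³·P(G)³) = 20900.
1 / ((P(A₂))³·(0.568)³) = 20900
P(A₂)³ = 2.61e-4 ⇒ P(A₂) = 0.0639 atm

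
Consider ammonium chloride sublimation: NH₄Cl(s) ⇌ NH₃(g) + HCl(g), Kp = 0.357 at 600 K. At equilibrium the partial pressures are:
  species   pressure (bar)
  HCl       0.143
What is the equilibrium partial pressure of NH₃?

(NH₄Cl is a pure solid — omitted from Kp.)
At equilibrium, Kp = P(NH₃)·P(HCl) = 0.357.
(P(NH₃))·(0.143) = 0.357
P(NH₃) = 2.50 bar

P(NH₃) = 2.50 bar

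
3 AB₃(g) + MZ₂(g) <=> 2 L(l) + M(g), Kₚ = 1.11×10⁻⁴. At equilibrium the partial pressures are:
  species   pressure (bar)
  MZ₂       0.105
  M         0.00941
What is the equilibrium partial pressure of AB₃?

P(AB₃) = 9.31 bar

(L is a pure liquid — omitted from Kₚ.)
At equilibrium, Kₚ = P(M) / (P(AB₃)³·P(MZ₂)) = 1.11×10⁻⁴.
(0.00941) / ((P(AB₃))³·(0.105)) = 1.11×10⁻⁴
P(AB₃)³ = 807 ⇒ P(AB₃) = 9.31 bar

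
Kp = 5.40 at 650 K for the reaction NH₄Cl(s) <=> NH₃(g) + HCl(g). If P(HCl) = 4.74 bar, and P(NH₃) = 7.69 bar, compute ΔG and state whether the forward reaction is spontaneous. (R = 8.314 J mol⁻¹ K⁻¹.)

ΔG = 10.3 kJ/mol; the forward reaction is non-spontaneous

(NH₄Cl is a pure solid — omitted from Qp.)
Qp = P(NH₃)·P(HCl) = (7.69)·(4.74) = 36.5
ΔG = RT ln(Qp/Kp) = (8.314 J mol⁻¹ K⁻¹)(650 K) × ln(36.5/5.40)
   = (5.404 kJ/mol)(1.911) = 10.3 kJ/mol
ΔG > 0, so the forward reaction is non-spontaneous (proceeds in reverse).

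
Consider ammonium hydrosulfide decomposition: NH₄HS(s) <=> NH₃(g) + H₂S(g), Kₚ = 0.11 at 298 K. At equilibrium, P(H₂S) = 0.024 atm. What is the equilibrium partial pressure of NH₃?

(NH₄HS is a pure solid — omitted from Kₚ.)
At equilibrium, Kₚ = P(NH₃)·P(H₂S) = 0.11.
(P(NH₃))·(0.024) = 0.11
P(NH₃) = 4.58 = 4.6 atm

P(NH₃) = 4.6 atm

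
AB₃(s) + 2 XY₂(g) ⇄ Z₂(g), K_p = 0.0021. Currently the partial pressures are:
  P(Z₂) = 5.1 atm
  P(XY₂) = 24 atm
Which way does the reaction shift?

(AB₃ is a pure solid — omitted from Q_p.)
Q_p = P(Z₂) / P(XY₂)² = (5.1) / (24)² = 0.0089
Q_p = 0.0089 > K_p = 0.0021, so the reverse reaction proceeds.

to the left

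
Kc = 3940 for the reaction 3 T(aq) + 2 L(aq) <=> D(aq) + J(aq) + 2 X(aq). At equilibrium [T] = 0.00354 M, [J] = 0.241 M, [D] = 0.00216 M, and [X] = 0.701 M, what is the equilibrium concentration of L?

[L] = 1.21 M

At equilibrium, Kc = [D]·[J]·[X]² / ([T]³·[L]²) = 3940.
(0.00216)·(0.241)·(0.701)² / ((0.00354)³·([L])²) = 3940
[L]² = 1.46 ⇒ [L] = 1.21 M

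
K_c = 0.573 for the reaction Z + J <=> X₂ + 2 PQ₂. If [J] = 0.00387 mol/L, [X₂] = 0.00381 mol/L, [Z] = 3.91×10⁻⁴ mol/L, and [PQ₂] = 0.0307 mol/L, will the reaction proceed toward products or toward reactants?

Q_c = [X₂]·[PQ₂]² / ([Z]·[J]) = (0.00381)·(0.0307)² / ((3.91×10⁻⁴)·(0.00387)) = 2.37
Q_c = 2.37 > K_c = 0.573, so the reverse reaction proceeds.

toward reactants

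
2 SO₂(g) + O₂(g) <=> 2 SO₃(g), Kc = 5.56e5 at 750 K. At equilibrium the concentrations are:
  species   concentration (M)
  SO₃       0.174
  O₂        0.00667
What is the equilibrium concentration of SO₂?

[SO₂] = 0.00286 M

At equilibrium, Kc = [SO₃]² / ([SO₂]²·[O₂]) = 5.56e5.
(0.174)² / (([SO₂])²·(0.00667)) = 5.56e5
[SO₂]² = 8.16e-6 ⇒ [SO₂] = 0.00286 M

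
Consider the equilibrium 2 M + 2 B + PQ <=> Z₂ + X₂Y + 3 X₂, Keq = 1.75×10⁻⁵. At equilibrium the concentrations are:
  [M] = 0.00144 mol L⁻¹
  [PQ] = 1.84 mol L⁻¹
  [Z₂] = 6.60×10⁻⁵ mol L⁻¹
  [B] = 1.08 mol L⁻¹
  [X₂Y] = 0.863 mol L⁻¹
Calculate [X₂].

At equilibrium, Keq = [Z₂]·[X₂Y]·[X₂]³ / ([M]²·[B]²·[PQ]) = 1.75×10⁻⁵.
(6.60×10⁻⁵)·(0.863)·([X₂])³ / ((0.00144)²·(1.08)²·(1.84)) = 1.75×10⁻⁵
[X₂]³ = 1.37×10⁻⁶ ⇒ [X₂] = 0.0111 mol L⁻¹

[X₂] = 0.0111 mol L⁻¹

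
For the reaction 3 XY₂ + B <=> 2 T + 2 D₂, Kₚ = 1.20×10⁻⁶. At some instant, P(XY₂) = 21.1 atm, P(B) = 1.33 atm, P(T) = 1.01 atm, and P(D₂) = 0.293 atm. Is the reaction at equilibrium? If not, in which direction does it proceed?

Qₚ = P(T)²·P(D₂)² / (P(XY₂)³·P(B)) = (1.01)²·(0.293)² / ((21.1)³·(1.33)) = 7.01×10⁻⁶
Qₚ = 7.01×10⁻⁶ > Kₚ = 1.20×10⁻⁶, so the reverse reaction proceeds.

toward reactants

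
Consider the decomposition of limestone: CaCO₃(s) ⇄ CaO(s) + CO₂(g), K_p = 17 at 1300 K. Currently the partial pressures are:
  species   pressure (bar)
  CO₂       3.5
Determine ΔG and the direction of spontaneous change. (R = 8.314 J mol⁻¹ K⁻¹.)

ΔG = -17.1 kJ/mol; the forward reaction is spontaneous

(CaCO₃, CaO are pure solids — omitted from Q_p.)
Q_p = P(CO₂) = 3.50
ΔG = RT ln(Q_p/K_p) = (8.314 J mol⁻¹ K⁻¹)(1300 K) × ln(3.50/17)
   = (10.81 kJ/mol)(-1.580) = -17.1 kJ/mol
ΔG < 0, so the forward reaction is spontaneous (proceeds forward).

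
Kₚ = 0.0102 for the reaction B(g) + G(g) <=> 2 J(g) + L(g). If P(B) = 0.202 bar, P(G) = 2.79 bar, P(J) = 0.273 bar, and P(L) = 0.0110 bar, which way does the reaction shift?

forward (toward products)

Qₚ = P(J)²·P(L) / (P(B)·P(G)) = (0.273)²·(0.0110) / ((0.202)·(2.79)) = 0.00145
Qₚ = 0.00145 < Kₚ = 0.0102, so the forward reaction proceeds.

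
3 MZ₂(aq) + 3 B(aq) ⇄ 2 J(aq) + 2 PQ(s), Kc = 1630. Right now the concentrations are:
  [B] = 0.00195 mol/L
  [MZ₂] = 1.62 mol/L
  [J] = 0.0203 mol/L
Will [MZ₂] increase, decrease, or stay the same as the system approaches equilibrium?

increase

(PQ is a pure solid — omitted from Qc.)
Qc = [J]² / ([MZ₂]³·[B]³) = (0.0203)² / ((1.62)³·(0.00195)³) = 13100
Qc = 13100 > Kc = 1630: net reverse reaction.
MZ₂ is a reactant, so it increases.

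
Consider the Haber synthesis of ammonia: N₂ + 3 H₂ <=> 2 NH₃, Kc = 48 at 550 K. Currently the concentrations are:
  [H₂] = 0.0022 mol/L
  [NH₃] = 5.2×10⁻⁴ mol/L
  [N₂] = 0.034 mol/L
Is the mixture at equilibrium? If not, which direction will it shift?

Qc = [NH₃]² / ([N₂]·[H₂]³) = (5.2×10⁻⁴)² / ((0.034)·(0.0022)³) = 750
Qc = 750 > Kc = 48: net reverse reaction.

no; Q > K, reaction proceeds in reverse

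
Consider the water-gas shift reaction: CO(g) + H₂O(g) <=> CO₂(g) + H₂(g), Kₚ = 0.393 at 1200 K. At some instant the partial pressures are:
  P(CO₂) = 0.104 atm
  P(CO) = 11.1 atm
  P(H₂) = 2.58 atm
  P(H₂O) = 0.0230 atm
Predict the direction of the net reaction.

reverse (toward reactants)

Qₚ = P(CO₂)·P(H₂) / (P(CO)·P(H₂O)) = (0.104)·(2.58) / ((11.1)·(0.0230)) = 1.05
Qₚ = 1.05 > Kₚ = 0.393, so the reverse reaction proceeds.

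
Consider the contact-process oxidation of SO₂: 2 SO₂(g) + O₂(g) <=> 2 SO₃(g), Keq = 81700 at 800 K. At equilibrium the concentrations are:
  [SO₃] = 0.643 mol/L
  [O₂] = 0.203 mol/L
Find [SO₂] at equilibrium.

[SO₂] = 0.00499 mol/L

At equilibrium, Keq = [SO₃]² / ([SO₂]²·[O₂]) = 81700.
(0.643)² / (([SO₂])²·(0.203)) = 81700
[SO₂]² = 2.49e-5 ⇒ [SO₂] = 0.00499 mol/L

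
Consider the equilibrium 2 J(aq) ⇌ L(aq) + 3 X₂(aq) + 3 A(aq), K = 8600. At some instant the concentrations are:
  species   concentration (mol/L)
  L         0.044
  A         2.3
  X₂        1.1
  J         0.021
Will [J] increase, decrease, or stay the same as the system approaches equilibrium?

decrease

Q = [L]·[X₂]³·[A]³ / [J]² = (0.044)·(1.1)³·(2.3)³ / (0.021)² = 1600
Q = 1600 < K = 8600: net forward reaction.
J is a reactant, so it decreases.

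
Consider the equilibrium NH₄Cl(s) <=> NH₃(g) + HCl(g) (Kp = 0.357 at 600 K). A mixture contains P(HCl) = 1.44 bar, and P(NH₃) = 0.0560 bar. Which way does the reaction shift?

(NH₄Cl is a pure solid — omitted from Qp.)
Qp = P(NH₃)·P(HCl) = (0.0560)·(1.44) = 0.0806
Qp = 0.0806 < Kp = 0.357, so the forward reaction proceeds.

in the forward direction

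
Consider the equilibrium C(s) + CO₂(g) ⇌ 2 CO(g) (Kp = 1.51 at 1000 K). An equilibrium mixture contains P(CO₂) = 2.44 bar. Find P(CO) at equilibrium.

P(CO) = 1.92 bar

(C is a pure solid — omitted from Kp.)
At equilibrium, Kp = P(CO)² / P(CO₂) = 1.51.
(P(CO))² / (2.44) = 1.51
P(CO)² = 3.68 ⇒ P(CO) = 1.92 bar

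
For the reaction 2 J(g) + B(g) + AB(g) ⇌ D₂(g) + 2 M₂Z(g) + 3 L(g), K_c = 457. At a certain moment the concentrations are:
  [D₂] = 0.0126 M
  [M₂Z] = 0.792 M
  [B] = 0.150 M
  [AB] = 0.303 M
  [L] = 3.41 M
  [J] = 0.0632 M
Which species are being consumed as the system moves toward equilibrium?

D₂, M₂Z, L (products)

Q_c = [D₂]·[M₂Z]²·[L]³ / ([J]²·[B]·[AB]) = (0.0126)·(0.792)²·(3.41)³ / ((0.0632)²·(0.150)·(0.303)) = 1730
Q_c = 1730 > K_c = 457: net reverse reaction.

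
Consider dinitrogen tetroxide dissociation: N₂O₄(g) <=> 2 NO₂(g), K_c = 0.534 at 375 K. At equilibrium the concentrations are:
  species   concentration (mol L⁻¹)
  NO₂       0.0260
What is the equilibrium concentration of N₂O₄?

At equilibrium, K_c = [NO₂]² / [N₂O₄] = 0.534.
(0.0260)² / ([N₂O₄]) = 0.534
[N₂O₄] = 0.00127 mol L⁻¹

[N₂O₄] = 0.00127 mol L⁻¹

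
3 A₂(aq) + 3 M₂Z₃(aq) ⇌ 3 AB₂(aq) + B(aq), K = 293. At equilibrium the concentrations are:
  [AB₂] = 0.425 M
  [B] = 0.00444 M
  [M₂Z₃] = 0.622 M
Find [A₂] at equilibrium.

[A₂] = 0.0169 M

At equilibrium, K = [AB₂]³·[B] / ([A₂]³·[M₂Z₃]³) = 293.
(0.425)³·(0.00444) / (([A₂])³·(0.622)³) = 293
[A₂]³ = 4.83×10⁻⁶ ⇒ [A₂] = 0.0169 M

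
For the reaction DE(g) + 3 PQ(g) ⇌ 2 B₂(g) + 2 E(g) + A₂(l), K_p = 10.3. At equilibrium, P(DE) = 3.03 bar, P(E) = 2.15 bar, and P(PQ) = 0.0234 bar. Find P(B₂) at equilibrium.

(A₂ is a pure liquid — omitted from K_p.)
At equilibrium, K_p = P(B₂)²·P(E)² / (P(DE)·P(PQ)³) = 10.3.
(P(B₂))²·(2.15)² / ((3.03)·(0.0234)³) = 10.3
P(B₂)² = 8.65e-5 ⇒ P(B₂) = 0.00930 bar

P(B₂) = 0.00930 bar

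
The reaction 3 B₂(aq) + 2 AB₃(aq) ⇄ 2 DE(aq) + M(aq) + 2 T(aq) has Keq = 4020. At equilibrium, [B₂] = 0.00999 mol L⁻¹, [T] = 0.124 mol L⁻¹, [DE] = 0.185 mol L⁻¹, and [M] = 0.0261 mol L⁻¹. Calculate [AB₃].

At equilibrium, Keq = [DE]²·[M]·[T]² / ([B₂]³·[AB₃]²) = 4020.
(0.185)²·(0.0261)·(0.124)² / ((0.00999)³·([AB₃])²) = 4020
[AB₃]² = 0.00343 ⇒ [AB₃] = 0.0585 mol L⁻¹

[AB₃] = 0.0585 mol L⁻¹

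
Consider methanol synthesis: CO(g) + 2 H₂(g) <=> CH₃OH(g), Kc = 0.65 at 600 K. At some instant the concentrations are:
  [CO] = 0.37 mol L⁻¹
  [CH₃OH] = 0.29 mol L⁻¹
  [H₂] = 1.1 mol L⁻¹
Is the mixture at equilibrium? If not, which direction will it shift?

yes, at equilibrium

Qc = [CH₃OH] / ([CO]·[H₂]²) = (0.29) / ((0.37)·(1.1)²) = 0.65
Qc = 0.65 = Kc; the system is at equilibrium.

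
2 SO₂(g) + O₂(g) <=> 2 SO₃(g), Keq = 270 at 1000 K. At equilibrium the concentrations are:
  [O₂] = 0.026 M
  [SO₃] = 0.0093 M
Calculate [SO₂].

At equilibrium, Keq = [SO₃]² / ([SO₂]²·[O₂]) = 270.
(0.0093)² / (([SO₂])²·(0.026)) = 270
[SO₂]² = 1.23×10⁻⁵ ⇒ [SO₂] = 0.0035 M

[SO₂] = 0.0035 M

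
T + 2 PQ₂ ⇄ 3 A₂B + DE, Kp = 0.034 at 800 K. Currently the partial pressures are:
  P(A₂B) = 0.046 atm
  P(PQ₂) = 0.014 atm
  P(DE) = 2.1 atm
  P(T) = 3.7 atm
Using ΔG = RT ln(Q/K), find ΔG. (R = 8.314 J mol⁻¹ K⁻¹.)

Qp = P(A₂B)³·P(DE) / (P(T)·P(PQ₂)²) = (0.046)³·(2.1) / ((3.7)·(0.014)²) = 0.282
ΔG = RT ln(Qp/Kp) = (8.314 J mol⁻¹ K⁻¹)(800 K) × ln(0.282/0.034)
   = (6.651 kJ/mol)(2.116) = 14.1 kJ/mol
ΔG > 0, so the forward reaction is non-spontaneous (proceeds in reverse).

ΔG = 14.1 kJ/mol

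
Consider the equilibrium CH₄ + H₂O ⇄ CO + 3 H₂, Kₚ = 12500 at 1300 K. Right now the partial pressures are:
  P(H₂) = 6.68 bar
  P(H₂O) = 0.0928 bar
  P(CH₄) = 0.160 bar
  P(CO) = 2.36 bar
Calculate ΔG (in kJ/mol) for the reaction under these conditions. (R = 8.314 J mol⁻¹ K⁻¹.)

Qₚ = P(CO)·P(H₂)³ / (P(CH₄)·P(H₂O)) = (2.36)·(6.68)³ / ((0.160)·(0.0928)) = 47400
ΔG = RT ln(Qₚ/Kₚ) = (8.314 J mol⁻¹ K⁻¹)(1300 K) × ln(47400/12500)
   = (10.81 kJ/mol)(1.333) = 14.4 kJ/mol
ΔG > 0, so the forward reaction is non-spontaneous (proceeds in reverse).

ΔG = 14.4 kJ/mol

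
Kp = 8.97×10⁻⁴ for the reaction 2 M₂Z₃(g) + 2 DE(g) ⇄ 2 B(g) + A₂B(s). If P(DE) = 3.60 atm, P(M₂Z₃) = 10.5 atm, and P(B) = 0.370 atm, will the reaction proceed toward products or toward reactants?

toward products

(A₂B is a pure solid — omitted from Qp.)
Qp = P(B)² / (P(M₂Z₃)²·P(DE)²) = (0.370)² / ((10.5)²·(3.60)²) = 9.58×10⁻⁵
Qp = 9.58×10⁻⁵ < Kp = 8.97×10⁻⁴, so the forward reaction proceeds.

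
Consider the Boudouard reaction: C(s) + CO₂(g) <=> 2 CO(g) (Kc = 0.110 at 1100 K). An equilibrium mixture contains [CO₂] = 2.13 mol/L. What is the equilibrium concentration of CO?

[CO] = 0.484 mol/L

(C is a pure solid — omitted from Kc.)
At equilibrium, Kc = [CO]² / [CO₂] = 0.110.
([CO])² / (2.13) = 0.110
[CO]² = 0.234 ⇒ [CO] = 0.484 mol/L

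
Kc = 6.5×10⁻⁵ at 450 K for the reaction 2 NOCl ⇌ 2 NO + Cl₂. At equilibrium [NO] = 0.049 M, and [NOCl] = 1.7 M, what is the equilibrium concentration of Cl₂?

At equilibrium, Kc = [NO]²·[Cl₂] / [NOCl]² = 6.5×10⁻⁵.
(0.049)²·([Cl₂]) / (1.7)² = 6.5×10⁻⁵
[Cl₂] = 0.0782 = 0.078 M

[Cl₂] = 0.078 M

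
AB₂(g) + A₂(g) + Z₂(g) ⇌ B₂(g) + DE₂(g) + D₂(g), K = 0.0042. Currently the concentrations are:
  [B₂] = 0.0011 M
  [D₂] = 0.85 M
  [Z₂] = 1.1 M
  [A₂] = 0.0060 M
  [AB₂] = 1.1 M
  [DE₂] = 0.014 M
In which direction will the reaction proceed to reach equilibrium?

Q = [B₂]·[DE₂]·[D₂] / ([AB₂]·[A₂]·[Z₂]) = (0.0011)·(0.014)·(0.85) / ((1.1)·(0.0060)·(1.1)) = 0.0018
Q = 0.0018 < K = 0.0042, so the forward reaction proceeds.

to the right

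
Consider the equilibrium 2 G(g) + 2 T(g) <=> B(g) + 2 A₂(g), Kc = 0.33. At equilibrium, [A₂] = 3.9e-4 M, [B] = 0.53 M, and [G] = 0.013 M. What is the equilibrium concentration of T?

[T] = 0.038 M

At equilibrium, Kc = [B]·[A₂]² / ([G]²·[T]²) = 0.33.
(0.53)·(3.9e-4)² / ((0.013)²·([T])²) = 0.33
[T]² = 0.00145 ⇒ [T] = 0.038 M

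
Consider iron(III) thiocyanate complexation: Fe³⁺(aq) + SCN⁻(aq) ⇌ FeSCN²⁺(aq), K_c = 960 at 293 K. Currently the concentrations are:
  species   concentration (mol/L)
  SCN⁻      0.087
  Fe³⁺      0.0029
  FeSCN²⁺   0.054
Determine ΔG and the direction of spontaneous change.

Q_c = [FeSCN²⁺] / ([Fe³⁺]·[SCN⁻]) = (0.054) / ((0.0029)·(0.087)) = 214
ΔG = RT ln(Q_c/K_c) = (8.314 J mol⁻¹ K⁻¹)(293 K) × ln(214/960)
   = (2.436 kJ/mol)(-1.501) = -3.66 kJ/mol
ΔG < 0, so the forward reaction is spontaneous (proceeds forward).

ΔG = -3.66 kJ/mol; the forward reaction is spontaneous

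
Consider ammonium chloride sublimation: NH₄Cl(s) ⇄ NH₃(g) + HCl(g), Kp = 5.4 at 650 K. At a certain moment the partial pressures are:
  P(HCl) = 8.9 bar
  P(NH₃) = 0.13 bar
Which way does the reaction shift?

(NH₄Cl is a pure solid — omitted from Qp.)
Qp = P(NH₃)·P(HCl) = (0.13)·(8.9) = 1.2
Qp = 1.2 < Kp = 5.4, so the forward reaction proceeds.

toward products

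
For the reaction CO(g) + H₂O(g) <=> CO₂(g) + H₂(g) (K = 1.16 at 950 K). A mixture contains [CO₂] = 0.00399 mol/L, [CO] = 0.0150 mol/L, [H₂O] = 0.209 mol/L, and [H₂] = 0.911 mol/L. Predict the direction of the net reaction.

Q = [CO₂]·[H₂] / ([CO]·[H₂O]) = (0.00399)·(0.911) / ((0.0150)·(0.209)) = 1.16
Q = 1.16 = K, so the system is already at equilibrium.

no net change (already at equilibrium)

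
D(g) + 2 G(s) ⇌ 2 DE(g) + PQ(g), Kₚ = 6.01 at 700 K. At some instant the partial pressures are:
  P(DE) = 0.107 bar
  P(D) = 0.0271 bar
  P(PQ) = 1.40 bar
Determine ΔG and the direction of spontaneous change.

(G is a pure solid — omitted from Qₚ.)
Qₚ = P(DE)²·P(PQ) / P(D) = (0.107)²·(1.40) / (0.0271) = 0.591
ΔG = RT ln(Qₚ/Kₚ) = (8.314 J mol⁻¹ K⁻¹)(700 K) × ln(0.591/6.01)
   = (5.820 kJ/mol)(-2.319) = -13.5 kJ/mol
ΔG < 0, so the forward reaction is spontaneous (proceeds forward).

ΔG = -13.5 kJ/mol; the forward reaction is spontaneous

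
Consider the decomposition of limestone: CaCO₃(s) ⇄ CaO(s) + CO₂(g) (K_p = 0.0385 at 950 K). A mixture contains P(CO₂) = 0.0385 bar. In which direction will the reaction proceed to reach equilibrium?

(CaCO₃, CaO are pure solids — omitted from Q_p.)
Q_p = P(CO₂) = 0.0385
Q_p = 0.0385 = K_p, so the system is already at equilibrium.

no net change (already at equilibrium)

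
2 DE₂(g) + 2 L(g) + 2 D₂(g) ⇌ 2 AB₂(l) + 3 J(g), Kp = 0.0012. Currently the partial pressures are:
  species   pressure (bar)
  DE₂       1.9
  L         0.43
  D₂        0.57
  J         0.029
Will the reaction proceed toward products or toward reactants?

toward products

(AB₂ is a pure liquid — omitted from Qp.)
Qp = P(J)³ / (P(DE₂)²·P(L)²·P(D₂)²) = (0.029)³ / ((1.9)²·(0.43)²·(0.57)²) = 1.1e-4
Qp = 1.1e-4 < Kp = 0.0012, so the forward reaction proceeds.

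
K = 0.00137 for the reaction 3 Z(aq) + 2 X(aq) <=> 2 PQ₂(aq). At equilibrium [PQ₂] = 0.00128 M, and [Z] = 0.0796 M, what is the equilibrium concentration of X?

[X] = 1.54 M

At equilibrium, K = [PQ₂]² / ([Z]³·[X]²) = 0.00137.
(0.00128)² / ((0.0796)³·([X])²) = 0.00137
[X]² = 2.37 ⇒ [X] = 1.54 M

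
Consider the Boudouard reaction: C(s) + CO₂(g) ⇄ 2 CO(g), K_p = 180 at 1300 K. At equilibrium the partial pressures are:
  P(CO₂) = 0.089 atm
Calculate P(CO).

P(CO) = 4.0 atm

(C is a pure solid — omitted from K_p.)
At equilibrium, K_p = P(CO)² / P(CO₂) = 180.
(P(CO))² / (0.089) = 180
P(CO)² = 16.0 ⇒ P(CO) = 4.0 atm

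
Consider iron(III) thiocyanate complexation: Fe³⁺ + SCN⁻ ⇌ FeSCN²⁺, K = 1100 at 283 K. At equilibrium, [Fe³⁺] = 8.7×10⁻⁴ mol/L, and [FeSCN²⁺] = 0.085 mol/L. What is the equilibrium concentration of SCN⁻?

At equilibrium, K = [FeSCN²⁺] / ([Fe³⁺]·[SCN⁻]) = 1100.
(0.085) / ((8.7×10⁻⁴)·([SCN⁻])) = 1100
[SCN⁻] = 0.0888 = 0.089 mol/L

[SCN⁻] = 0.089 mol/L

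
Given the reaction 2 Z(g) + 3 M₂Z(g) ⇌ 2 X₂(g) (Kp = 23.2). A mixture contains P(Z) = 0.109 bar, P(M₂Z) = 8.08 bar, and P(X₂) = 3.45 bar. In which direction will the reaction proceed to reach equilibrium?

in the forward direction

Qp = P(X₂)² / (P(Z)²·P(M₂Z)³) = (3.45)² / ((0.109)²·(8.08)³) = 1.90
Qp = 1.90 < Kp = 23.2, so the forward reaction proceeds.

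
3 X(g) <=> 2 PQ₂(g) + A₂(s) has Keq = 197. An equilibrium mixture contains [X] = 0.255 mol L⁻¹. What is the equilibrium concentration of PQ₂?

(A₂ is a pure solid — omitted from Keq.)
At equilibrium, Keq = [PQ₂]² / [X]³ = 197.
([PQ₂])² / (0.255)³ = 197
[PQ₂]² = 3.27 ⇒ [PQ₂] = 1.81 mol L⁻¹

[PQ₂] = 1.81 mol L⁻¹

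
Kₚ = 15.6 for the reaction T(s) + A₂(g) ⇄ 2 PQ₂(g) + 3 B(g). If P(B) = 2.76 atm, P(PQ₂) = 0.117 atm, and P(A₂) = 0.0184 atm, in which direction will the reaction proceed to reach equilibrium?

(T is a pure solid — omitted from Qₚ.)
Qₚ = P(PQ₂)²·P(B)³ / P(A₂) = (0.117)²·(2.76)³ / (0.0184) = 15.6
Qₚ = 15.6 = Kₚ, so the system is already at equilibrium.

at equilibrium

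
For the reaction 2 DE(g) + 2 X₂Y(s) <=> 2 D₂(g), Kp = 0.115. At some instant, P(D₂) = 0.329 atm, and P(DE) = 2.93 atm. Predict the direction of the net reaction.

(X₂Y is a pure solid — omitted from Qp.)
Qp = P(D₂)² / P(DE)² = (0.329)² / (2.93)² = 0.0126
Qp = 0.0126 < Kp = 0.115, so the forward reaction proceeds.

to the right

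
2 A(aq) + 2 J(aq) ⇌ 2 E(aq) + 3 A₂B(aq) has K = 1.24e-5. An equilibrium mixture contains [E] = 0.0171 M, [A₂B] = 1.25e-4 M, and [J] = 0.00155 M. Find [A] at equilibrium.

[A] = 0.00438 M

At equilibrium, K = [E]²·[A₂B]³ / ([A]²·[J]²) = 1.24e-5.
(0.0171)²·(1.25e-4)³ / (([A])²·(0.00155)²) = 1.24e-5
[A]² = 1.92e-5 ⇒ [A] = 0.00438 M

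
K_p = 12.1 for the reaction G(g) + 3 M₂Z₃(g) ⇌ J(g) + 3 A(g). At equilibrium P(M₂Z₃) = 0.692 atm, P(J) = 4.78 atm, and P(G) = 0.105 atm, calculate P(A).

At equilibrium, K_p = P(J)·P(A)³ / (P(G)·P(M₂Z₃)³) = 12.1.
(4.78)·(P(A))³ / ((0.105)·(0.692)³) = 12.1
P(A)³ = 0.0881 ⇒ P(A) = 0.445 atm

P(A) = 0.445 atm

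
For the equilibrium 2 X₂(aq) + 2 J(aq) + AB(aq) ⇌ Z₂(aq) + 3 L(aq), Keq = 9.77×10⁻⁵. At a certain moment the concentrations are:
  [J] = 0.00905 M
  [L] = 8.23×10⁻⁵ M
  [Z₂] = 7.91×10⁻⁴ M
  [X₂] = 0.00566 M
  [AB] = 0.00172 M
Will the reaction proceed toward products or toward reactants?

Q = [Z₂]·[L]³ / ([X₂]²·[J]²·[AB]) = (7.91×10⁻⁴)·(8.23×10⁻⁵)³ / ((0.00566)²·(0.00905)²·(0.00172)) = 9.77×10⁻⁵
Q = 9.77×10⁻⁵ = Keq, so the system is already at equilibrium.

no net change (already at equilibrium)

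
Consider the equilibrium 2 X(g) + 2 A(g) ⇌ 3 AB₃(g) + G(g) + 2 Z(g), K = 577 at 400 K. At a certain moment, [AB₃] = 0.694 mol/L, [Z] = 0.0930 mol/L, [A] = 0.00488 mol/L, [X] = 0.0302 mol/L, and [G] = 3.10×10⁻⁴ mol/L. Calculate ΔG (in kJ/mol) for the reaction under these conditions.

Q = [AB₃]³·[G]·[Z]² / ([X]²·[A]²) = (0.694)³·(3.10×10⁻⁴)·(0.0930)² / ((0.0302)²·(0.00488)²) = 41.3
ΔG = RT ln(Q/K) = (8.314 J mol⁻¹ K⁻¹)(400 K) × ln(41.3/577)
   = (3.326 kJ/mol)(-2.637) = -8.77 kJ/mol
ΔG < 0, so the forward reaction is spontaneous (proceeds forward).

ΔG = -8.77 kJ/mol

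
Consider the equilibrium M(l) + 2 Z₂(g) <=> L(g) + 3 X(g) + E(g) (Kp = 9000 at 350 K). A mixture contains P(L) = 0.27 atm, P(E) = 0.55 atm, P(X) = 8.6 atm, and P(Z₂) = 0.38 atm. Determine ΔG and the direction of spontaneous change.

ΔG = -7.63 kJ/mol; the forward reaction is spontaneous

(M is a pure liquid — omitted from Qp.)
Qp = P(L)·P(X)³·P(E) / P(Z₂)² = (0.27)·(8.6)³·(0.55) / (0.38)² = 654
ΔG = RT ln(Qp/Kp) = (8.314 J mol⁻¹ K⁻¹)(350 K) × ln(654/9000)
   = (2.910 kJ/mol)(-2.622) = -7.63 kJ/mol
ΔG < 0, so the forward reaction is spontaneous (proceeds forward).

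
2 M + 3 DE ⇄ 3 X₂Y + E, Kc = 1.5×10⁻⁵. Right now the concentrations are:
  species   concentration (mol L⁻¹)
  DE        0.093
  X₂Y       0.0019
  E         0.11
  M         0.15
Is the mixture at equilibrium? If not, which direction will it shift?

Qc = [X₂Y]³·[E] / ([M]²·[DE]³) = (0.0019)³·(0.11) / ((0.15)²·(0.093)³) = 4.2×10⁻⁵
Qc = 4.2×10⁻⁵ > Kc = 1.5×10⁻⁵: net reverse reaction.

no; Q > K, reaction proceeds in reverse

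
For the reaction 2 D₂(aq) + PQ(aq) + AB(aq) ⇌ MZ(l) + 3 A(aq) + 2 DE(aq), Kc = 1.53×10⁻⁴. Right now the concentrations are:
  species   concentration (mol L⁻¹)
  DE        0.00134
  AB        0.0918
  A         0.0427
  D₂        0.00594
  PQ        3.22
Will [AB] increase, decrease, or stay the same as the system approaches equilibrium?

(MZ is a pure liquid — omitted from Qc.)
Qc = [A]³·[DE]² / ([D₂]²·[PQ]·[AB]) = (0.0427)³·(0.00134)² / ((0.00594)²·(3.22)·(0.0918)) = 1.34×10⁻⁵
Qc = 1.34×10⁻⁵ < Kc = 1.53×10⁻⁴: net forward reaction.
AB is a reactant, so it decreases.

decrease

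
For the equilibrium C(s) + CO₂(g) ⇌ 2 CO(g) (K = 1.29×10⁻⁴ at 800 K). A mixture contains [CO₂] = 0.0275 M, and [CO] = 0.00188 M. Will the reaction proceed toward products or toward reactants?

(C is a pure solid — omitted from Q.)
Q = [CO]² / [CO₂] = (0.00188)² / (0.0275) = 1.29×10⁻⁴
Q = 1.29×10⁻⁴ = K, so the system is already at equilibrium.

at equilibrium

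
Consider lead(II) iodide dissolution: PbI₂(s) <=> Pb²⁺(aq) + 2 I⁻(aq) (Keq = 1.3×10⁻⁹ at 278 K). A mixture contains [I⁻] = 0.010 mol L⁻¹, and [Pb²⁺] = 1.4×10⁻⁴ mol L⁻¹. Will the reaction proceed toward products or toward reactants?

reverse (toward reactants)

(PbI₂ is a pure solid — omitted from Q.)
Q = [Pb²⁺]·[I⁻]² = (1.4×10⁻⁴)·(0.010)² = 1.4×10⁻⁸
Q = 1.4×10⁻⁸ > Keq = 1.3×10⁻⁹, so the reverse reaction proceeds.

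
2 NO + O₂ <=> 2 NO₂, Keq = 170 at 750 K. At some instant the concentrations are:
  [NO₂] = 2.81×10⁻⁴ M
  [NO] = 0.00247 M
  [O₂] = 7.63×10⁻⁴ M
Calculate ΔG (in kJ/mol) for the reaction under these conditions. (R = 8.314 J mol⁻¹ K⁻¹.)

ΔG = -14.4 kJ/mol

Q = [NO₂]² / ([NO]²·[O₂]) = (2.81×10⁻⁴)² / ((0.00247)²·(7.63×10⁻⁴)) = 17.0
ΔG = RT ln(Q/Keq) = (8.314 J mol⁻¹ K⁻¹)(750 K) × ln(17.0/170)
   = (6.236 kJ/mol)(-2.303) = -14.4 kJ/mol
ΔG < 0, so the forward reaction is spontaneous (proceeds forward).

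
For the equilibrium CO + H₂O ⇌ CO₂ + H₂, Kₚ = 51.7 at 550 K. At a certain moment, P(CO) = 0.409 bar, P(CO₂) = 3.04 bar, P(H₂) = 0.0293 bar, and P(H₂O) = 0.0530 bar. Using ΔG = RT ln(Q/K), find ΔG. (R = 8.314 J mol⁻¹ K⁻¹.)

ΔG = -11.6 kJ/mol

Qₚ = P(CO₂)·P(H₂) / (P(CO)·P(H₂O)) = (3.04)·(0.0293) / ((0.409)·(0.0530)) = 4.11
ΔG = RT ln(Qₚ/Kₚ) = (8.314 J mol⁻¹ K⁻¹)(550 K) × ln(4.11/51.7)
   = (4.573 kJ/mol)(-2.532) = -11.6 kJ/mol
ΔG < 0, so the forward reaction is spontaneous (proceeds forward).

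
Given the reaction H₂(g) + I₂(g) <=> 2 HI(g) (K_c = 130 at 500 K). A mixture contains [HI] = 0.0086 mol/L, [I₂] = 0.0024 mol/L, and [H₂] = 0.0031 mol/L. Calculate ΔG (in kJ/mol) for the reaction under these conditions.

ΔG = -10.7 kJ/mol

Q_c = [HI]² / ([H₂]·[I₂]) = (0.0086)² / ((0.0031)·(0.0024)) = 9.94
ΔG = RT ln(Q_c/K_c) = (8.314 J mol⁻¹ K⁻¹)(500 K) × ln(9.94/130)
   = (4.157 kJ/mol)(-2.571) = -10.7 kJ/mol
ΔG < 0, so the forward reaction is spontaneous (proceeds forward).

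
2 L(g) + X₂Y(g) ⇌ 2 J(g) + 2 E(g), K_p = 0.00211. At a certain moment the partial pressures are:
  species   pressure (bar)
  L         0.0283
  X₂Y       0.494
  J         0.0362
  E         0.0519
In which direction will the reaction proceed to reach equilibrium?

Q_p = P(J)²·P(E)² / (P(L)²·P(X₂Y)) = (0.0362)²·(0.0519)² / ((0.0283)²·(0.494)) = 0.00892
Q_p = 0.00892 > K_p = 0.00211, so the reverse reaction proceeds.

reverse (toward reactants)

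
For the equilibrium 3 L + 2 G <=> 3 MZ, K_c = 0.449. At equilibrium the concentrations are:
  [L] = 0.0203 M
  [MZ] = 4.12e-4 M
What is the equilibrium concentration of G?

At equilibrium, K_c = [MZ]³ / ([L]³·[G]²) = 0.449.
(4.12e-4)³ / ((0.0203)³·([G])²) = 0.449
[G]² = 1.86e-5 ⇒ [G] = 0.00431 M

[G] = 0.00431 M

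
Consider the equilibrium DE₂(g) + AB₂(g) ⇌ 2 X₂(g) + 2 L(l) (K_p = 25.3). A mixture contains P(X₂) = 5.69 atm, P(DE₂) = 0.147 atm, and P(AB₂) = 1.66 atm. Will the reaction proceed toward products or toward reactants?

to the left

(L is a pure liquid — omitted from Q_p.)
Q_p = P(X₂)² / (P(DE₂)·P(AB₂)) = (5.69)² / ((0.147)·(1.66)) = 133
Q_p = 133 > K_p = 25.3, so the reverse reaction proceeds.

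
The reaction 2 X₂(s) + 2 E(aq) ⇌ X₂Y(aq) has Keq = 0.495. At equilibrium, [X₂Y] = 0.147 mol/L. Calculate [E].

(X₂ is a pure solid — omitted from Keq.)
At equilibrium, Keq = [X₂Y] / [E]² = 0.495.
(0.147) / ([E])² = 0.495
[E]² = 0.297 ⇒ [E] = 0.545 mol/L

[E] = 0.545 mol/L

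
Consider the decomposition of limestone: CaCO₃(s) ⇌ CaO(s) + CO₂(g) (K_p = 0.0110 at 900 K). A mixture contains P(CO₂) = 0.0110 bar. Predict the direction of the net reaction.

(CaCO₃, CaO are pure solids — omitted from Q_p.)
Q_p = P(CO₂) = 0.0110
Q_p = 0.0110 = K_p, so the system is already at equilibrium.

no net change (already at equilibrium)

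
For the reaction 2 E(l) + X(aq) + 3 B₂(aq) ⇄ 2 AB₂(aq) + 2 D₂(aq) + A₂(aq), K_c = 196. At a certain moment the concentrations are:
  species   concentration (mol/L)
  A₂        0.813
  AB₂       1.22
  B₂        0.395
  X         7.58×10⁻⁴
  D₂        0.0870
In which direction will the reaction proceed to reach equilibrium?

(E is a pure liquid — omitted from Q_c.)
Q_c = [AB₂]²·[D₂]²·[A₂] / ([X]·[B₂]³) = (1.22)²·(0.0870)²·(0.813) / ((7.58×10⁻⁴)·(0.395)³) = 196
Q_c = 196 = K_c, so the system is already at equilibrium.

neither direction; the system is at equilibrium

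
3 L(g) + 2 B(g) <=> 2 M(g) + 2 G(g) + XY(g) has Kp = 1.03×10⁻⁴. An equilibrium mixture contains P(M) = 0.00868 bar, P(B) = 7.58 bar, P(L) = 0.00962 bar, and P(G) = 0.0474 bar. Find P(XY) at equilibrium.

At equilibrium, Kp = P(M)²·P(G)²·P(XY) / (P(L)³·P(B)²) = 1.03×10⁻⁴.
(0.00868)²·(0.0474)²·(P(XY)) / ((0.00962)³·(7.58)²) = 1.03×10⁻⁴
P(XY) = 0.0311 bar

P(XY) = 0.0311 bar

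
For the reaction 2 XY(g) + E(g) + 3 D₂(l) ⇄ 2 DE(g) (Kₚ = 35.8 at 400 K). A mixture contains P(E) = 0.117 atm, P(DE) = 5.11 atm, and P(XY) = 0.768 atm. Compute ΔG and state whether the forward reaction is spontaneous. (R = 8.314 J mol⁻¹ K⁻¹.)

(D₂ is a pure liquid — omitted from Qₚ.)
Qₚ = P(DE)² / (P(XY)²·P(E)) = (5.11)² / ((0.768)²·(0.117)) = 378
ΔG = RT ln(Qₚ/Kₚ) = (8.314 J mol⁻¹ K⁻¹)(400 K) × ln(378/35.8)
   = (3.326 kJ/mol)(2.357) = 7.84 kJ/mol
ΔG > 0, so the forward reaction is non-spontaneous (proceeds in reverse).

ΔG = 7.84 kJ/mol; the forward reaction is non-spontaneous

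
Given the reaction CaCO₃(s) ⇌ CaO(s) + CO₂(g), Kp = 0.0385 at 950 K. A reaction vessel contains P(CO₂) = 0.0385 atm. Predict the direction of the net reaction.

(CaCO₃, CaO are pure solids — omitted from Qp.)
Qp = P(CO₂) = 0.0385
Qp = 0.0385 = Kp, so the system is already at equilibrium.

neither direction; the system is at equilibrium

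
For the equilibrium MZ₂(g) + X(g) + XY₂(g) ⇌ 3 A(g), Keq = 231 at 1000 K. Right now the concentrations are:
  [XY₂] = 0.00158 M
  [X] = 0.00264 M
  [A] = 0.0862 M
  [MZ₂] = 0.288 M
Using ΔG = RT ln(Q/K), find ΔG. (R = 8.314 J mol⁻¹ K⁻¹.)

Q = [A]³ / ([MZ₂]·[X]·[XY₂]) = (0.0862)³ / ((0.288)·(0.00264)·(0.00158)) = 533
ΔG = RT ln(Q/Keq) = (8.314 J mol⁻¹ K⁻¹)(1000 K) × ln(533/231)
   = (8.314 kJ/mol)(0.8361) = 6.95 kJ/mol
ΔG > 0, so the forward reaction is non-spontaneous (proceeds in reverse).

ΔG = 6.95 kJ/mol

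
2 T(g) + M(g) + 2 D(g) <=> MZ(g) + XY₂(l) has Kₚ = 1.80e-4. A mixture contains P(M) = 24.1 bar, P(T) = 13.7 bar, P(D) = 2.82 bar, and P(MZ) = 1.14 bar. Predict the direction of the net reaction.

forward (toward products)

(XY₂ is a pure liquid — omitted from Qₚ.)
Qₚ = P(MZ) / (P(T)²·P(M)·P(D)²) = (1.14) / ((13.7)²·(24.1)·(2.82)²) = 3.17e-5
Qₚ = 3.17e-5 < Kₚ = 1.80e-4, so the forward reaction proceeds.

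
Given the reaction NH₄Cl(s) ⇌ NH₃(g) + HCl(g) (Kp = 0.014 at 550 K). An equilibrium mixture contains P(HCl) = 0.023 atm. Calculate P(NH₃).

(NH₄Cl is a pure solid — omitted from Kp.)
At equilibrium, Kp = P(NH₃)·P(HCl) = 0.014.
(P(NH₃))·(0.023) = 0.014
P(NH₃) = 0.609 = 0.61 atm

P(NH₃) = 0.61 atm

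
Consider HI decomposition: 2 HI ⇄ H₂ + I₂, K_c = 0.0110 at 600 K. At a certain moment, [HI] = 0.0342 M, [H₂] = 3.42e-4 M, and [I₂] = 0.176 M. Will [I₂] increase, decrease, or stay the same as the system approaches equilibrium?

Q_c = [H₂]·[I₂] / [HI]² = (3.42e-4)·(0.176) / (0.0342)² = 0.0515
Q_c = 0.0515 > K_c = 0.0110: net reverse reaction.
I₂ is a product, so it decreases.

decrease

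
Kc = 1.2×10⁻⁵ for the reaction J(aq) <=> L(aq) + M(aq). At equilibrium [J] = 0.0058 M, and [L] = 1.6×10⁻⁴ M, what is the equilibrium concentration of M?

At equilibrium, Kc = [L]·[M] / [J] = 1.2×10⁻⁵.
(1.6×10⁻⁴)·([M]) / (0.0058) = 1.2×10⁻⁵
[M] = 4.35×10⁻⁴ = 4.3×10⁻⁴ M

[M] = 4.3×10⁻⁴ M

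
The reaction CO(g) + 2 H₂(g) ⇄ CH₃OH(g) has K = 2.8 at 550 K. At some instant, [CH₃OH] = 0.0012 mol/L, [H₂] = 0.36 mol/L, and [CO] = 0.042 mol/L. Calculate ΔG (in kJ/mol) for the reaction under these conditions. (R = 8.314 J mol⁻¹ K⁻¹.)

ΔG = -11.6 kJ/mol

Q = [CH₃OH] / ([CO]·[H₂]²) = (0.0012) / ((0.042)·(0.36)²) = 0.220
ΔG = RT ln(Q/K) = (8.314 J mol⁻¹ K⁻¹)(550 K) × ln(0.220/2.8)
   = (4.573 kJ/mol)(-2.544) = -11.6 kJ/mol
ΔG < 0, so the forward reaction is spontaneous (proceeds forward).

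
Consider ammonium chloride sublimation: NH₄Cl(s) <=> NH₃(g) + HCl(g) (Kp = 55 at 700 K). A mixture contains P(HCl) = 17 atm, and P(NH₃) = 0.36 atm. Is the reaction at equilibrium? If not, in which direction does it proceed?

(NH₄Cl is a pure solid — omitted from Qp.)
Qp = P(NH₃)·P(HCl) = (0.36)·(17) = 6.1
Qp = 6.1 < Kp = 55, so the forward reaction proceeds.

toward products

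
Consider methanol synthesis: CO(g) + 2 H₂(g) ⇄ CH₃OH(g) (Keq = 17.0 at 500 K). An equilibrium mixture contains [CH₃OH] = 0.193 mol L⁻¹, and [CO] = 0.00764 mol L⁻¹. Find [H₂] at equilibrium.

[H₂] = 1.22 mol L⁻¹

At equilibrium, Keq = [CH₃OH] / ([CO]·[H₂]²) = 17.0.
(0.193) / ((0.00764)·([H₂])²) = 17.0
[H₂]² = 1.49 ⇒ [H₂] = 1.22 mol L⁻¹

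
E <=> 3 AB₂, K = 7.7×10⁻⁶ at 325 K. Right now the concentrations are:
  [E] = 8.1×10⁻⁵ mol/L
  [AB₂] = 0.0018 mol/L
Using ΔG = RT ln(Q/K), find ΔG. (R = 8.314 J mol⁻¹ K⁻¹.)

ΔG = 6.04 kJ/mol

Q = [AB₂]³ / [E] = (0.0018)³ / (8.1×10⁻⁵) = 7.20×10⁻⁵
ΔG = RT ln(Q/K) = (8.314 J mol⁻¹ K⁻¹)(325 K) × ln(7.20×10⁻⁵/7.7×10⁻⁶)
   = (2.702 kJ/mol)(2.235) = 6.04 kJ/mol
ΔG > 0, so the forward reaction is non-spontaneous (proceeds in reverse).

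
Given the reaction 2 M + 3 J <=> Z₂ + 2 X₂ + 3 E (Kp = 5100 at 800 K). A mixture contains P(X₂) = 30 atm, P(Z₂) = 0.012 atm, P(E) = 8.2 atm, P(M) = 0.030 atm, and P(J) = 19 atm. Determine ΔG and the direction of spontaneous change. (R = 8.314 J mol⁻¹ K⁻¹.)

Qp = P(Z₂)·P(X₂)²·P(E)³ / (P(M)²·P(J)³) = (0.012)·(30)²·(8.2)³ / ((0.030)²·(19)³) = 965
ΔG = RT ln(Qp/Kp) = (8.314 J mol⁻¹ K⁻¹)(800 K) × ln(965/5100)
   = (6.651 kJ/mol)(-1.665) = -11.1 kJ/mol
ΔG < 0, so the forward reaction is spontaneous (proceeds forward).

ΔG = -11.1 kJ/mol; the forward reaction is spontaneous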